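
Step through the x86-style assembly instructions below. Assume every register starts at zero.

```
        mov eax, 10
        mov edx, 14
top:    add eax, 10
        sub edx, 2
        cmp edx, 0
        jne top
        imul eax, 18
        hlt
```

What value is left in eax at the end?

mov eax, 10 → eax=10
mov edx, 14 → edx=14
add eax, 10 → eax=10+10=20
sub edx, 2 → edx=14-2=12
cmp edx, 0  (cmp 12,0)
jne top: taken
add eax, 10 → eax=20+10=30
sub edx, 2 → edx=12-2=10
cmp edx, 0  (cmp 10,0)
jne top: taken
add eax, 10 → eax=30+10=40
sub edx, 2 → edx=10-2=8
cmp edx, 0  (cmp 8,0)
jne top: taken
add eax, 10 → eax=40+10=50
sub edx, 2 → edx=8-2=6
cmp edx, 0  (cmp 6,0)
jne top: taken
add eax, 10 → eax=50+10=60
sub edx, 2 → edx=6-2=4
cmp edx, 0  (cmp 4,0)
jne top: taken
add eax, 10 → eax=60+10=70
sub edx, 2 → edx=4-2=2
cmp edx, 0  (cmp 2,0)
jne top: taken
add eax, 10 → eax=70+10=80
sub edx, 2 → edx=2-2=0
cmp edx, 0  (cmp 0,0)
jne top: not taken
imul eax, 18 → eax=80*18=1440
halt.

1440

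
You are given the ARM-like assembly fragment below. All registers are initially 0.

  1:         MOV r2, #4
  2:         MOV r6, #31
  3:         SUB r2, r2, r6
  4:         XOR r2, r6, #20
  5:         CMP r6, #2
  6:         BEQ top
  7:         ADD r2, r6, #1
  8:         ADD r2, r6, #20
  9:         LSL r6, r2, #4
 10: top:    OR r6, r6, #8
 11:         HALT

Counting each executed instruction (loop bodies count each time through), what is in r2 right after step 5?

MOV r2, #4 → r2=4
MOV r6, #31 → r6=31
SUB r2, r2, r6 → r2=4-31=-27
XOR r2, r6, #20 → r2=31^20=11
CMP r6, #2  (cmp 31,2)
After step 5: r2 = 11.

11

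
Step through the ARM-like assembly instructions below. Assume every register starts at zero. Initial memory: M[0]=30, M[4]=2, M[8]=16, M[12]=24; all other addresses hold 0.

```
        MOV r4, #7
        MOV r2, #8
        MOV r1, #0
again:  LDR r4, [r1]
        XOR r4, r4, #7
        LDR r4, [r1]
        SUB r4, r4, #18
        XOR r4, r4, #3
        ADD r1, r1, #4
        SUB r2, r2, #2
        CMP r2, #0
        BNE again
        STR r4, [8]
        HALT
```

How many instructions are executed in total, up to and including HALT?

41

r4=7
r2=8
r1=0
r4=M[0]=30
r4=30^7=25
r4=M[0]=30
r4=30-18=12
r4=12^3=15
r1=0+4=4
r2=8-2=6
CMP r2, #0  (cmp 6,0)
BNE again: taken
r4=M[4]=2
r4=2^7=5
r4=M[4]=2
r4=2-18=-16
r4=(-16)^3=-13
r1=4+4=8
r2=6-2=4
CMP r2, #0  (cmp 4,0)
BNE again: taken
r4=M[8]=16
r4=16^7=23
r4=M[8]=16
r4=16-18=-2
r4=(-2)^3=-3
r1=8+4=12
r2=4-2=2
CMP r2, #0  (cmp 2,0)
BNE again: taken
r4=M[12]=24
r4=24^7=31
r4=M[12]=24
r4=24-18=6
r4=6^3=5
r1=12+4=16
r2=2-2=0
CMP r2, #0  (cmp 0,0)
BNE again: not taken
STR r4, [8] → M[8]=5
halt.
Total executed instructions: 41.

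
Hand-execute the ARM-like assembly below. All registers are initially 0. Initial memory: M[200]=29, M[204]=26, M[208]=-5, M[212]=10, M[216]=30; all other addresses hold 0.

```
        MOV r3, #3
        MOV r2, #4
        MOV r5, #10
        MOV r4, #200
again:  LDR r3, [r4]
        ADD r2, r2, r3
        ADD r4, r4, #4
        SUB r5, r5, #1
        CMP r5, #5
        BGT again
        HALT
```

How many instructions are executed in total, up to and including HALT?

after MOV r3, #3: r3=3
after MOV r2, #4: r2=4
after MOV r5, #10: r5=10
after MOV r4, #200: r4=200
after LDR r3, [r4]: r3=M[200]=29
after ADD r2, r2, r3: r2=4+29=33
after ADD r4, r4, #4: r4=200+4=204
after SUB r5, r5, #1: r5=10-1=9
CMP r5, #5  (cmp 9,5)
BGT again: taken
after LDR r3, [r4]: r3=M[204]=26
after ADD r2, r2, r3: r2=33+26=59
after ADD r4, r4, #4: r4=204+4=208
after SUB r5, r5, #1: r5=9-1=8
CMP r5, #5  (cmp 8,5)
BGT again: taken
after LDR r3, [r4]: r3=M[208]=-5
after ADD r2, r2, r3: r2=59+(-5)=54
after ADD r4, r4, #4: r4=208+4=212
after SUB r5, r5, #1: r5=8-1=7
CMP r5, #5  (cmp 7,5)
BGT again: taken
after LDR r3, [r4]: r3=M[212]=10
after ADD r2, r2, r3: r2=54+10=64
after ADD r4, r4, #4: r4=212+4=216
after SUB r5, r5, #1: r5=7-1=6
CMP r5, #5  (cmp 6,5)
BGT again: taken
after LDR r3, [r4]: r3=M[216]=30
after ADD r2, r2, r3: r2=64+30=94
after ADD r4, r4, #4: r4=216+4=220
after SUB r5, r5, #1: r5=6-1=5
CMP r5, #5  (cmp 5,5)
BGT again: not taken
halt.
Total executed instructions: 35.

35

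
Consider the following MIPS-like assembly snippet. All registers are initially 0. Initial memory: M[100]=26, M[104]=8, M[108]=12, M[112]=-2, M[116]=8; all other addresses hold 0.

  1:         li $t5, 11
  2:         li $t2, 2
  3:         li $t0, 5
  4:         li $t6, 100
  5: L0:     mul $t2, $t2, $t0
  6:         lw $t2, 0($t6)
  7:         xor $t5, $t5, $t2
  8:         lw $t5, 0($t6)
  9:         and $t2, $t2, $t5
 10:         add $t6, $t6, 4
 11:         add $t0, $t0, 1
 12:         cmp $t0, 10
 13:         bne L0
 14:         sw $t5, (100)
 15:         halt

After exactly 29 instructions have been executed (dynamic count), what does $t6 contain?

112

li $t5, 11 → $t5=11
li $t2, 2 → $t2=2
li $t0, 5 → $t0=5
li $t6, 100 → $t6=100
mul $t2, $t2, $t0 → $t2=2*5=10
lw $t2, 0($t6) → $t2=M[100]=26
xor $t5, $t5, $t2 → $t5=11^26=17
lw $t5, 0($t6) → $t5=M[100]=26
and $t2, $t2, $t5 → $t2=26&26=26
add $t6, $t6, 4 → $t6=100+4=104
add $t0, $t0, 1 → $t0=5+1=6
cmp $t0, 10  (cmp 6,10)
bne L0: taken
mul $t2, $t2, $t0 → $t2=26*6=156
lw $t2, 0($t6) → $t2=M[104]=8
xor $t5, $t5, $t2 → $t5=26^8=18
lw $t5, 0($t6) → $t5=M[104]=8
and $t2, $t2, $t5 → $t2=8&8=8
add $t6, $t6, 4 → $t6=104+4=108
add $t0, $t0, 1 → $t0=6+1=7
cmp $t0, 10  (cmp 7,10)
bne L0: taken
mul $t2, $t2, $t0 → $t2=8*7=56
lw $t2, 0($t6) → $t2=M[108]=12
xor $t5, $t5, $t2 → $t5=8^12=4
lw $t5, 0($t6) → $t5=M[108]=12
and $t2, $t2, $t5 → $t2=12&12=12
add $t6, $t6, 4 → $t6=108+4=112
add $t0, $t0, 1 → $t0=7+1=8
After step 29: $t6 = 112.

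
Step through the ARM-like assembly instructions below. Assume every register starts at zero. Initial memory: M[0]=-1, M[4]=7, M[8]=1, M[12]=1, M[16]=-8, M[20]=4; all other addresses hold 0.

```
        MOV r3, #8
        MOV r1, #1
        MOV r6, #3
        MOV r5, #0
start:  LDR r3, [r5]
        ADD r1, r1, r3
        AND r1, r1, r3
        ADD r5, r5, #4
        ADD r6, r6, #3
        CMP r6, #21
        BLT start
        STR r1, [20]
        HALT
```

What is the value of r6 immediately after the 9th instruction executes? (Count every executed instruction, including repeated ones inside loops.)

6

MOV r3, #8 → r3=8
MOV r1, #1 → r1=1
MOV r6, #3 → r6=3
MOV r5, #0 → r5=0
LDR r3, [r5] → r3=M[0]=-1
ADD r1, r1, r3 → r1=1+(-1)=0
AND r1, r1, r3 → r1=0&(-1)=0
ADD r5, r5, #4 → r5=0+4=4
ADD r6, r6, #3 → r6=3+3=6
After step 9: r6 = 6.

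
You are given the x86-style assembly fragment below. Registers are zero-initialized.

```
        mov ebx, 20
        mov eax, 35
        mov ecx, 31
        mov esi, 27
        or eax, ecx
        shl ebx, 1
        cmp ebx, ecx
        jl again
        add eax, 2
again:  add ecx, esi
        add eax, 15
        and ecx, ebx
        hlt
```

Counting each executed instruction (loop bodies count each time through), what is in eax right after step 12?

80

after mov ebx, 20: ebx=20
after mov eax, 35: eax=35
after mov ecx, 31: ecx=31
after mov esi, 27: esi=27
after or eax, ecx: eax=35|31=63
after shl ebx, 1: ebx=20<<1=40
cmp ebx, ecx  (cmp 40,31)
jl again: not taken
after add eax, 2: eax=63+2=65
after add ecx, esi: ecx=31+27=58
after add eax, 15: eax=65+15=80
after and ecx, ebx: ecx=58&40=40
After step 12: eax = 80.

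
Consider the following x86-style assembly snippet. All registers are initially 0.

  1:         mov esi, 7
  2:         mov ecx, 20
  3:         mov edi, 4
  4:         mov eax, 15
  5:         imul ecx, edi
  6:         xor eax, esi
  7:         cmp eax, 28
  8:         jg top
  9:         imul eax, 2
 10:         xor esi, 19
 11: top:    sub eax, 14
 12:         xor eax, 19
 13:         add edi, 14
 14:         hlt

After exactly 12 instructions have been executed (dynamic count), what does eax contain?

after mov esi, 7: esi=7
after mov ecx, 20: ecx=20
after mov edi, 4: edi=4
after mov eax, 15: eax=15
after imul ecx, edi: ecx=20*4=80
after xor eax, esi: eax=15^7=8
cmp eax, 28  (cmp 8,28)
jg top: not taken
after imul eax, 2: eax=8*2=16
after xor esi, 19: esi=7^19=20
after sub eax, 14: eax=16-14=2
after xor eax, 19: eax=2^19=17
After step 12: eax = 17.

17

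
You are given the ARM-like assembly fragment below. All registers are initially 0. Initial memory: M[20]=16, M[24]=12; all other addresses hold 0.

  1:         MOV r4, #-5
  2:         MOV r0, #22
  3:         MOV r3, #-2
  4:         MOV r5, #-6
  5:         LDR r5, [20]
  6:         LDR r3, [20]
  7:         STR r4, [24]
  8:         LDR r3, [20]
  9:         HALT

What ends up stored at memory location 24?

-5

after MOV r4, #-5: r4=-5
after MOV r0, #22: r0=22
after MOV r3, #-2: r3=-2
after MOV r5, #-6: r5=-6
after LDR r5, [20]: r5=M[20]=16
after LDR r3, [20]: r3=M[20]=16
STR r4, [24] → M[24]=-5
after LDR r3, [20]: r3=M[20]=16
halt.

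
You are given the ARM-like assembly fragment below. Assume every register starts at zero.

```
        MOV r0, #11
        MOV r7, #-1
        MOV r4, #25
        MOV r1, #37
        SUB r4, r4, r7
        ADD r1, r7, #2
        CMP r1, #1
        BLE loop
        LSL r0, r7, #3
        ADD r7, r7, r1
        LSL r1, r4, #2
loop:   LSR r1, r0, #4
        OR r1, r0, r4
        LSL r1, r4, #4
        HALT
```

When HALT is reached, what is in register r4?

r0=11
r7=-1
r4=25
r1=37
r4=25-(-1)=26
r1=(-1)+2=1
CMP r1, #1  (cmp 1,1)
BLE loop: taken
r1=11>>4=0
r1=11|26=27
r1=26<<4=416
halt.

26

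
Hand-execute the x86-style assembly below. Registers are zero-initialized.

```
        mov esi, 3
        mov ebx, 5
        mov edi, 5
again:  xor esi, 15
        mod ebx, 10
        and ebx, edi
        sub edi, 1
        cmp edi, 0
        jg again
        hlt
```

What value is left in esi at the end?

after mov esi, 3: esi=3
after mov ebx, 5: ebx=5
after mov edi, 5: edi=5
after xor esi, 15: esi=3^15=12
after mod ebx, 10: ebx=5%10=5
after and ebx, edi: ebx=5&5=5
after sub edi, 1: edi=5-1=4
cmp edi, 0  (cmp 4,0)
jg again: taken
after xor esi, 15: esi=12^15=3
after mod ebx, 10: ebx=5%10=5
after and ebx, edi: ebx=5&4=4
after sub edi, 1: edi=4-1=3
cmp edi, 0  (cmp 3,0)
jg again: taken
after xor esi, 15: esi=3^15=12
after mod ebx, 10: ebx=4%10=4
after and ebx, edi: ebx=4&3=0
after sub edi, 1: edi=3-1=2
cmp edi, 0  (cmp 2,0)
jg again: taken
after xor esi, 15: esi=12^15=3
after mod ebx, 10: ebx=0%10=0
after and ebx, edi: ebx=0&2=0
after sub edi, 1: edi=2-1=1
cmp edi, 0  (cmp 1,0)
jg again: taken
after xor esi, 15: esi=3^15=12
after mod ebx, 10: ebx=0%10=0
after and ebx, edi: ebx=0&1=0
after sub edi, 1: edi=1-1=0
cmp edi, 0  (cmp 0,0)
jg again: not taken
halt.

12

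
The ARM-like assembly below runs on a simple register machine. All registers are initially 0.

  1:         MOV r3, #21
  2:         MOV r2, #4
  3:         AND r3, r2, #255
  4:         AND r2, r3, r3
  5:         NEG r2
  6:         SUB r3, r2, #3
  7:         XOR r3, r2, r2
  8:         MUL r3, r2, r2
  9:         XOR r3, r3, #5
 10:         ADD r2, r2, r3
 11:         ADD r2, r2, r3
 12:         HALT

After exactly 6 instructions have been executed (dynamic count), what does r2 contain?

MOV r3, #21 → r3=21
MOV r2, #4 → r2=4
AND r3, r2, #255 → r3=4&255=4
AND r2, r3, r3 → r2=4&4=4
NEG r2 → r2=-(4)=-4
SUB r3, r2, #3 → r3=(-4)-3=-7
After step 6: r2 = -4.

-4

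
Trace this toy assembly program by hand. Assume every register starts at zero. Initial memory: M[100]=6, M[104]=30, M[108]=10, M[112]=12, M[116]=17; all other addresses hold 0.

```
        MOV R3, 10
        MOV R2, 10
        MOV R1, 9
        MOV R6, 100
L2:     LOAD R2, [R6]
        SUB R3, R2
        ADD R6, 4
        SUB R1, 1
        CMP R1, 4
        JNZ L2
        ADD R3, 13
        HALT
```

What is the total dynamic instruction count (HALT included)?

36

R3=10
R2=10
R1=9
R6=100
R2=M[100]=6
R3=10-6=4
R6=100+4=104
R1=9-1=8
CMP R1, 4  (cmp 8,4)
JNZ L2: taken
R2=M[104]=30
R3=4-30=-26
R6=104+4=108
R1=8-1=7
CMP R1, 4  (cmp 7,4)
JNZ L2: taken
R2=M[108]=10
R3=(-26)-10=-36
R6=108+4=112
R1=7-1=6
CMP R1, 4  (cmp 6,4)
JNZ L2: taken
R2=M[112]=12
R3=(-36)-12=-48
R6=112+4=116
R1=6-1=5
CMP R1, 4  (cmp 5,4)
JNZ L2: taken
R2=M[116]=17
R3=(-48)-17=-65
R6=116+4=120
R1=5-1=4
CMP R1, 4  (cmp 4,4)
JNZ L2: not taken
R3=(-65)+13=-52
halt.
Total executed instructions: 36.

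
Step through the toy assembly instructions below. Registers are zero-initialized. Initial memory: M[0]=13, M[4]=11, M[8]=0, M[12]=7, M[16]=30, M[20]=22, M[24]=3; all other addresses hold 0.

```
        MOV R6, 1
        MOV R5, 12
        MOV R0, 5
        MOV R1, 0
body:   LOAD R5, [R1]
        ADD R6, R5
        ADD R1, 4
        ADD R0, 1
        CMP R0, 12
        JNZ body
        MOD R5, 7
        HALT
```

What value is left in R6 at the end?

87

after MOV R6, 1: R6=1
after MOV R5, 12: R5=12
after MOV R0, 5: R0=5
after MOV R1, 0: R1=0
after LOAD R5, [R1]: R5=M[0]=13
after ADD R6, R5: R6=1+13=14
after ADD R1, 4: R1=0+4=4
after ADD R0, 1: R0=5+1=6
CMP R0, 12  (cmp 6,12)
JNZ body: taken
after LOAD R5, [R1]: R5=M[4]=11
after ADD R6, R5: R6=14+11=25
after ADD R1, 4: R1=4+4=8
after ADD R0, 1: R0=6+1=7
CMP R0, 12  (cmp 7,12)
JNZ body: taken
after LOAD R5, [R1]: R5=M[8]=0
after ADD R6, R5: R6=25+0=25
after ADD R1, 4: R1=8+4=12
after ADD R0, 1: R0=7+1=8
CMP R0, 12  (cmp 8,12)
JNZ body: taken
after LOAD R5, [R1]: R5=M[12]=7
after ADD R6, R5: R6=25+7=32
after ADD R1, 4: R1=12+4=16
after ADD R0, 1: R0=8+1=9
CMP R0, 12  (cmp 9,12)
JNZ body: taken
after LOAD R5, [R1]: R5=M[16]=30
after ADD R6, R5: R6=32+30=62
after ADD R1, 4: R1=16+4=20
after ADD R0, 1: R0=9+1=10
CMP R0, 12  (cmp 10,12)
JNZ body: taken
after LOAD R5, [R1]: R5=M[20]=22
after ADD R6, R5: R6=62+22=84
after ADD R1, 4: R1=20+4=24
after ADD R0, 1: R0=10+1=11
CMP R0, 12  (cmp 11,12)
JNZ body: taken
after LOAD R5, [R1]: R5=M[24]=3
after ADD R6, R5: R6=84+3=87
after ADD R1, 4: R1=24+4=28
after ADD R0, 1: R0=11+1=12
CMP R0, 12  (cmp 12,12)
JNZ body: not taken
after MOD R5, 7: R5=3%7=3
halt.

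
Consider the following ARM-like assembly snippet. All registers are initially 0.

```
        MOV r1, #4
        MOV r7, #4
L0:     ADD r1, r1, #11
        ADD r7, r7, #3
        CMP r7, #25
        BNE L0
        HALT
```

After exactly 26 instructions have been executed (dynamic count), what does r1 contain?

70

after MOV r1, #4: r1=4
after MOV r7, #4: r7=4
after ADD r1, r1, #11: r1=4+11=15
after ADD r7, r7, #3: r7=4+3=7
CMP r7, #25  (cmp 7,25)
BNE L0: taken
after ADD r1, r1, #11: r1=15+11=26
after ADD r7, r7, #3: r7=7+3=10
CMP r7, #25  (cmp 10,25)
BNE L0: taken
after ADD r1, r1, #11: r1=26+11=37
after ADD r7, r7, #3: r7=10+3=13
CMP r7, #25  (cmp 13,25)
BNE L0: taken
after ADD r1, r1, #11: r1=37+11=48
after ADD r7, r7, #3: r7=13+3=16
CMP r7, #25  (cmp 16,25)
BNE L0: taken
after ADD r1, r1, #11: r1=48+11=59
after ADD r7, r7, #3: r7=16+3=19
CMP r7, #25  (cmp 19,25)
BNE L0: taken
after ADD r1, r1, #11: r1=59+11=70
after ADD r7, r7, #3: r7=19+3=22
CMP r7, #25  (cmp 22,25)
BNE L0: taken
After step 26: r1 = 70.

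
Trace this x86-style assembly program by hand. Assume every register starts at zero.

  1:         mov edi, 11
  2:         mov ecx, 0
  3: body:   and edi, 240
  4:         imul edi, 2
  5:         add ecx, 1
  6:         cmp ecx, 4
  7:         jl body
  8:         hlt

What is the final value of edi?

after mov edi, 11: edi=11
after mov ecx, 0: ecx=0
after and edi, 240: edi=11&240=0
after imul edi, 2: edi=0*2=0
after add ecx, 1: ecx=0+1=1
cmp ecx, 4  (cmp 1,4)
jl body: taken
after and edi, 240: edi=0&240=0
after imul edi, 2: edi=0*2=0
after add ecx, 1: ecx=1+1=2
cmp ecx, 4  (cmp 2,4)
jl body: taken
after and edi, 240: edi=0&240=0
after imul edi, 2: edi=0*2=0
after add ecx, 1: ecx=2+1=3
cmp ecx, 4  (cmp 3,4)
jl body: taken
after and edi, 240: edi=0&240=0
after imul edi, 2: edi=0*2=0
after add ecx, 1: ecx=3+1=4
cmp ecx, 4  (cmp 4,4)
jl body: not taken
halt.

0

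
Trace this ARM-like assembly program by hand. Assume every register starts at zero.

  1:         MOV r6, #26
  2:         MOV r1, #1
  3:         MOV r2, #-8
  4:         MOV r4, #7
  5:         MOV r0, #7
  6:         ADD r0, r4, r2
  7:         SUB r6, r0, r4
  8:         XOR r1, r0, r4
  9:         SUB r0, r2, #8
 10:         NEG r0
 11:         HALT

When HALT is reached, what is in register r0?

MOV r6, #26 → r6=26
MOV r1, #1 → r1=1
MOV r2, #-8 → r2=-8
MOV r4, #7 → r4=7
MOV r0, #7 → r0=7
ADD r0, r4, r2 → r0=7+(-8)=-1
SUB r6, r0, r4 → r6=(-1)-7=-8
XOR r1, r0, r4 → r1=(-1)^7=-8
SUB r0, r2, #8 → r0=(-8)-8=-16
NEG r0 → r0=-(-16)=16
halt.

16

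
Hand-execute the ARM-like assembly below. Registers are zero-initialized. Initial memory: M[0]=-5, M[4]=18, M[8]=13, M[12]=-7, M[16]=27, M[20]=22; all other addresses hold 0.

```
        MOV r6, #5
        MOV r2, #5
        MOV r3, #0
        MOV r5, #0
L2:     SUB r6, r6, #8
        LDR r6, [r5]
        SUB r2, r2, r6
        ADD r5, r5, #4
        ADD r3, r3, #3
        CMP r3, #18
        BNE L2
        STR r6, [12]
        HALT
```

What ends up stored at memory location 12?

MOV r6, #5 → r6=5
MOV r2, #5 → r2=5
MOV r3, #0 → r3=0
MOV r5, #0 → r5=0
SUB r6, r6, #8 → r6=5-8=-3
LDR r6, [r5] → r6=M[0]=-5
SUB r2, r2, r6 → r2=5-(-5)=10
ADD r5, r5, #4 → r5=0+4=4
ADD r3, r3, #3 → r3=0+3=3
CMP r3, #18  (cmp 3,18)
BNE L2: taken
SUB r6, r6, #8 → r6=(-5)-8=-13
LDR r6, [r5] → r6=M[4]=18
SUB r2, r2, r6 → r2=10-18=-8
ADD r5, r5, #4 → r5=4+4=8
ADD r3, r3, #3 → r3=3+3=6
CMP r3, #18  (cmp 6,18)
BNE L2: taken
SUB r6, r6, #8 → r6=18-8=10
LDR r6, [r5] → r6=M[8]=13
SUB r2, r2, r6 → r2=(-8)-13=-21
ADD r5, r5, #4 → r5=8+4=12
ADD r3, r3, #3 → r3=6+3=9
CMP r3, #18  (cmp 9,18)
BNE L2: taken
SUB r6, r6, #8 → r6=13-8=5
LDR r6, [r5] → r6=M[12]=-7
SUB r2, r2, r6 → r2=(-21)-(-7)=-14
ADD r5, r5, #4 → r5=12+4=16
ADD r3, r3, #3 → r3=9+3=12
CMP r3, #18  (cmp 12,18)
BNE L2: taken
SUB r6, r6, #8 → r6=(-7)-8=-15
LDR r6, [r5] → r6=M[16]=27
SUB r2, r2, r6 → r2=(-14)-27=-41
ADD r5, r5, #4 → r5=16+4=20
ADD r3, r3, #3 → r3=12+3=15
CMP r3, #18  (cmp 15,18)
BNE L2: taken
SUB r6, r6, #8 → r6=27-8=19
LDR r6, [r5] → r6=M[20]=22
SUB r2, r2, r6 → r2=(-41)-22=-63
ADD r5, r5, #4 → r5=20+4=24
ADD r3, r3, #3 → r3=15+3=18
CMP r3, #18  (cmp 18,18)
BNE L2: not taken
STR r6, [12] → M[12]=22
halt.

22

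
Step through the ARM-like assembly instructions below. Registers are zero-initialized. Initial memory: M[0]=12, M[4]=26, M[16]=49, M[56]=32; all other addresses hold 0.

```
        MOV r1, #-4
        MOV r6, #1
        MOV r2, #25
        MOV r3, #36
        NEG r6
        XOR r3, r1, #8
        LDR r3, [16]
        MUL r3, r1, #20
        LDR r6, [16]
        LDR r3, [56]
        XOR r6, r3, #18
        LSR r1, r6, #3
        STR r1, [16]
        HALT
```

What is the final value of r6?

50

r1=-4
r6=1
r2=25
r3=36
r6=-(1)=-1
r3=(-4)^8=-12
r3=M[16]=49
r3=(-4)*20=-80
r6=M[16]=49
r3=M[56]=32
r6=32^18=50
r1=50>>3=6
STR r1, [16] → M[16]=6
halt.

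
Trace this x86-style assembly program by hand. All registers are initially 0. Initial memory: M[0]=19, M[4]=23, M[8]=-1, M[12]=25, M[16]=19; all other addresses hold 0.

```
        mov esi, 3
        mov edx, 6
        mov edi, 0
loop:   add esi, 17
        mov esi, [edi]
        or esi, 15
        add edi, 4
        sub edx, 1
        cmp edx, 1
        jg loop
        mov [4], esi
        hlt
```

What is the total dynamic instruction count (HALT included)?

after mov esi, 3: esi=3
after mov edx, 6: edx=6
after mov edi, 0: edi=0
after add esi, 17: esi=3+17=20
after mov esi, [edi]: esi=M[0]=19
after or esi, 15: esi=19|15=31
after add edi, 4: edi=0+4=4
after sub edx, 1: edx=6-1=5
cmp edx, 1  (cmp 5,1)
jg loop: taken
after add esi, 17: esi=31+17=48
after mov esi, [edi]: esi=M[4]=23
after or esi, 15: esi=23|15=31
after add edi, 4: edi=4+4=8
after sub edx, 1: edx=5-1=4
cmp edx, 1  (cmp 4,1)
jg loop: taken
after add esi, 17: esi=31+17=48
after mov esi, [edi]: esi=M[8]=-1
after or esi, 15: esi=(-1)|15=-1
after add edi, 4: edi=8+4=12
after sub edx, 1: edx=4-1=3
cmp edx, 1  (cmp 3,1)
jg loop: taken
after add esi, 17: esi=(-1)+17=16
after mov esi, [edi]: esi=M[12]=25
after or esi, 15: esi=25|15=31
after add edi, 4: edi=12+4=16
after sub edx, 1: edx=3-1=2
cmp edx, 1  (cmp 2,1)
jg loop: taken
after add esi, 17: esi=31+17=48
after mov esi, [edi]: esi=M[16]=19
after or esi, 15: esi=19|15=31
after add edi, 4: edi=16+4=20
after sub edx, 1: edx=2-1=1
cmp edx, 1  (cmp 1,1)
jg loop: not taken
mov [4], esi → M[4]=31
halt.
Total executed instructions: 40.

40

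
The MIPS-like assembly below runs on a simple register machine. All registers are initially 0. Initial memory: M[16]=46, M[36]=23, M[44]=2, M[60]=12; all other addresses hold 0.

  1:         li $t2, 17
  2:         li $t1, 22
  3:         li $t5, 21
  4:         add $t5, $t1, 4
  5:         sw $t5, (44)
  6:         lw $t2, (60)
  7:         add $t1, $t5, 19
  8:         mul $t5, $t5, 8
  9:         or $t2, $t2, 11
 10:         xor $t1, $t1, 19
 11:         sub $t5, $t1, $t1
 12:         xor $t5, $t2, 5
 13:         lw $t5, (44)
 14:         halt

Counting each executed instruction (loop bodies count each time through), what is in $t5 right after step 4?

li $t2, 17 → $t2=17
li $t1, 22 → $t1=22
li $t5, 21 → $t5=21
add $t5, $t1, 4 → $t5=22+4=26
After step 4: $t5 = 26.

26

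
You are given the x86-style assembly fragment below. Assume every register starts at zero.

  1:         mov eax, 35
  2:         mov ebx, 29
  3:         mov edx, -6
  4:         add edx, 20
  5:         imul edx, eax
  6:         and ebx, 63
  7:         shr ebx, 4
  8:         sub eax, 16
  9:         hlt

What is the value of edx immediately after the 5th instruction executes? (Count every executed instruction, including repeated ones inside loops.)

mov eax, 35 → eax=35
mov ebx, 29 → ebx=29
mov edx, -6 → edx=-6
add edx, 20 → edx=(-6)+20=14
imul edx, eax → edx=14*35=490
After step 5: edx = 490.

490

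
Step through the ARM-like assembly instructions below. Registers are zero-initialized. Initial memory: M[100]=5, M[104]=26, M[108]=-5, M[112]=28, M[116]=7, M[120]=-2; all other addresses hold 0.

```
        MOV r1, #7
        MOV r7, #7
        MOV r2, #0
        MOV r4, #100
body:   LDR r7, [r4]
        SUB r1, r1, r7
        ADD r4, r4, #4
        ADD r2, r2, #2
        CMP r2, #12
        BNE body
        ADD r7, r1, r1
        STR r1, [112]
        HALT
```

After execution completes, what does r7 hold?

r1=7
r7=7
r2=0
r4=100
r7=M[100]=5
r1=7-5=2
r4=100+4=104
r2=0+2=2
CMP r2, #12  (cmp 2,12)
BNE body: taken
r7=M[104]=26
r1=2-26=-24
r4=104+4=108
r2=2+2=4
CMP r2, #12  (cmp 4,12)
BNE body: taken
r7=M[108]=-5
r1=(-24)-(-5)=-19
r4=108+4=112
r2=4+2=6
CMP r2, #12  (cmp 6,12)
BNE body: taken
r7=M[112]=28
r1=(-19)-28=-47
r4=112+4=116
r2=6+2=8
CMP r2, #12  (cmp 8,12)
BNE body: taken
r7=M[116]=7
r1=(-47)-7=-54
r4=116+4=120
r2=8+2=10
CMP r2, #12  (cmp 10,12)
BNE body: taken
r7=M[120]=-2
r1=(-54)-(-2)=-52
r4=120+4=124
r2=10+2=12
CMP r2, #12  (cmp 12,12)
BNE body: not taken
r7=(-52)+(-52)=-104
STR r1, [112] → M[112]=-52
halt.

-104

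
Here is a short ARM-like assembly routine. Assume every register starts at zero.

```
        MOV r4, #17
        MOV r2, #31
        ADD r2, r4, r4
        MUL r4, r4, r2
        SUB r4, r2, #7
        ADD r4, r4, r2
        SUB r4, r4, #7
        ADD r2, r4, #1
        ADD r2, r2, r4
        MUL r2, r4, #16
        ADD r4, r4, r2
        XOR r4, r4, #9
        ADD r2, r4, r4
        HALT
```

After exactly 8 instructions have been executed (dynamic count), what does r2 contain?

55

MOV r4, #17 → r4=17
MOV r2, #31 → r2=31
ADD r2, r4, r4 → r2=17+17=34
MUL r4, r4, r2 → r4=17*34=578
SUB r4, r2, #7 → r4=34-7=27
ADD r4, r4, r2 → r4=27+34=61
SUB r4, r4, #7 → r4=61-7=54
ADD r2, r4, #1 → r2=54+1=55
After step 8: r2 = 55.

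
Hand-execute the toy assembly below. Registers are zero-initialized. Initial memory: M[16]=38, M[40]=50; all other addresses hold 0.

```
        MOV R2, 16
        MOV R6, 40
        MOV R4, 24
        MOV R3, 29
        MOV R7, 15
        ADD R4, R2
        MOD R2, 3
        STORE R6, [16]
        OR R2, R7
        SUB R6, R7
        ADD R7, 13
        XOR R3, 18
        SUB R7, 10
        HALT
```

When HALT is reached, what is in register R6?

25

MOV R2, 16 → R2=16
MOV R6, 40 → R6=40
MOV R4, 24 → R4=24
MOV R3, 29 → R3=29
MOV R7, 15 → R7=15
ADD R4, R2 → R4=24+16=40
MOD R2, 3 → R2=16%3=1
STORE R6, [16] → M[16]=40
OR R2, R7 → R2=1|15=15
SUB R6, R7 → R6=40-15=25
ADD R7, 13 → R7=15+13=28
XOR R3, 18 → R3=29^18=15
SUB R7, 10 → R7=28-10=18
halt.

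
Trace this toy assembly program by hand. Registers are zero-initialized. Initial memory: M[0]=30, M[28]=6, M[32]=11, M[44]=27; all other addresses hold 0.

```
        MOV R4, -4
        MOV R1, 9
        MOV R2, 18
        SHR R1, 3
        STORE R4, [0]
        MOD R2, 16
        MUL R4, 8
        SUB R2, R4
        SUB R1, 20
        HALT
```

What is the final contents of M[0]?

-4

after MOV R4, -4: R4=-4
after MOV R1, 9: R1=9
after MOV R2, 18: R2=18
after SHR R1, 3: R1=9>>3=1
STORE R4, [0] → M[0]=-4
after MOD R2, 16: R2=18%16=2
after MUL R4, 8: R4=(-4)*8=-32
after SUB R2, R4: R2=2-(-32)=34
after SUB R1, 20: R1=1-20=-19
halt.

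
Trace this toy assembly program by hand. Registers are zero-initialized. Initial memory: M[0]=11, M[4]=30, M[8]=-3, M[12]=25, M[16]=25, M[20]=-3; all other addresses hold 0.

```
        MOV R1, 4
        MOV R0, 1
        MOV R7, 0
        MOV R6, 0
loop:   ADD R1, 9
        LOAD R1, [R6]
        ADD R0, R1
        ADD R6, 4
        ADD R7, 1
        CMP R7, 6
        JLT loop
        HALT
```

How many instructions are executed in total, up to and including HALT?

after MOV R1, 4: R1=4
after MOV R0, 1: R0=1
after MOV R7, 0: R7=0
after MOV R6, 0: R6=0
after ADD R1, 9: R1=4+9=13
after LOAD R1, [R6]: R1=M[0]=11
after ADD R0, R1: R0=1+11=12
after ADD R6, 4: R6=0+4=4
after ADD R7, 1: R7=0+1=1
CMP R7, 6  (cmp 1,6)
JLT loop: taken
after ADD R1, 9: R1=11+9=20
after LOAD R1, [R6]: R1=M[4]=30
after ADD R0, R1: R0=12+30=42
after ADD R6, 4: R6=4+4=8
after ADD R7, 1: R7=1+1=2
CMP R7, 6  (cmp 2,6)
JLT loop: taken
after ADD R1, 9: R1=30+9=39
after LOAD R1, [R6]: R1=M[8]=-3
after ADD R0, R1: R0=42+(-3)=39
after ADD R6, 4: R6=8+4=12
after ADD R7, 1: R7=2+1=3
CMP R7, 6  (cmp 3,6)
JLT loop: taken
after ADD R1, 9: R1=(-3)+9=6
after LOAD R1, [R6]: R1=M[12]=25
after ADD R0, R1: R0=39+25=64
after ADD R6, 4: R6=12+4=16
after ADD R7, 1: R7=3+1=4
CMP R7, 6  (cmp 4,6)
JLT loop: taken
after ADD R1, 9: R1=25+9=34
after LOAD R1, [R6]: R1=M[16]=25
after ADD R0, R1: R0=64+25=89
after ADD R6, 4: R6=16+4=20
after ADD R7, 1: R7=4+1=5
CMP R7, 6  (cmp 5,6)
JLT loop: taken
after ADD R1, 9: R1=25+9=34
after LOAD R1, [R6]: R1=M[20]=-3
after ADD R0, R1: R0=89+(-3)=86
after ADD R6, 4: R6=20+4=24
after ADD R7, 1: R7=5+1=6
CMP R7, 6  (cmp 6,6)
JLT loop: not taken
halt.
Total executed instructions: 47.

47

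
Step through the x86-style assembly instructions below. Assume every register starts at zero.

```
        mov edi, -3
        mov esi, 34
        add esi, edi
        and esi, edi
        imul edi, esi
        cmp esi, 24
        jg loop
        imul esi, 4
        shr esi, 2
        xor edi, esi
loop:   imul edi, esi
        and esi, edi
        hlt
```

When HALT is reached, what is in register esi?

5

edi=-3
esi=34
esi=34+(-3)=31
esi=31&(-3)=29
edi=(-3)*29=-87
cmp esi, 24  (cmp 29,24)
jg loop: taken
edi=(-87)*29=-2523
esi=29&(-2523)=5
halt.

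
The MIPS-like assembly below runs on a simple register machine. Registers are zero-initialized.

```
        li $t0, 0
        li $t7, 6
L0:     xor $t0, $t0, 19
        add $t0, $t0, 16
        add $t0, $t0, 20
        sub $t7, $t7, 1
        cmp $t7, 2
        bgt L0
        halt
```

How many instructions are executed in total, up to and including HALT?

li $t0, 0 → $t0=0
li $t7, 6 → $t7=6
xor $t0, $t0, 19 → $t0=0^19=19
add $t0, $t0, 16 → $t0=19+16=35
add $t0, $t0, 20 → $t0=35+20=55
sub $t7, $t7, 1 → $t7=6-1=5
cmp $t7, 2  (cmp 5,2)
bgt L0: taken
xor $t0, $t0, 19 → $t0=55^19=36
add $t0, $t0, 16 → $t0=36+16=52
add $t0, $t0, 20 → $t0=52+20=72
sub $t7, $t7, 1 → $t7=5-1=4
cmp $t7, 2  (cmp 4,2)
bgt L0: taken
xor $t0, $t0, 19 → $t0=72^19=91
add $t0, $t0, 16 → $t0=91+16=107
add $t0, $t0, 20 → $t0=107+20=127
sub $t7, $t7, 1 → $t7=4-1=3
cmp $t7, 2  (cmp 3,2)
bgt L0: taken
xor $t0, $t0, 19 → $t0=127^19=108
add $t0, $t0, 16 → $t0=108+16=124
add $t0, $t0, 20 → $t0=124+20=144
sub $t7, $t7, 1 → $t7=3-1=2
cmp $t7, 2  (cmp 2,2)
bgt L0: not taken
halt.
Total executed instructions: 27.

27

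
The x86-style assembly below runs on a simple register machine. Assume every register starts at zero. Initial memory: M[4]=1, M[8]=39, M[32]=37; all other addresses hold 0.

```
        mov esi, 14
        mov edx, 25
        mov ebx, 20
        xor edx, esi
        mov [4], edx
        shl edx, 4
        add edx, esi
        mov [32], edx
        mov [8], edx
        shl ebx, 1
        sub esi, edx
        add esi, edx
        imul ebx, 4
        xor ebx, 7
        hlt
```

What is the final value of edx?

esi=14
edx=25
ebx=20
edx=25^14=23
mov [4], edx → M[4]=23
edx=23<<4=368
edx=368+14=382
mov [32], edx → M[32]=382
mov [8], edx → M[8]=382
ebx=20<<1=40
esi=14-382=-368
esi=(-368)+382=14
ebx=40*4=160
ebx=160^7=167
halt.

382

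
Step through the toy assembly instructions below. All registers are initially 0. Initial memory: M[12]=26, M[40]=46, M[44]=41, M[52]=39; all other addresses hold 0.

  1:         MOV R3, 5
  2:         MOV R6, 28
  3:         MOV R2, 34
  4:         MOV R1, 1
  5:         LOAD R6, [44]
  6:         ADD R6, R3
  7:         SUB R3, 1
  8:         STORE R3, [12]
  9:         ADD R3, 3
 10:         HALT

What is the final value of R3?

7

after MOV R3, 5: R3=5
after MOV R6, 28: R6=28
after MOV R2, 34: R2=34
after MOV R1, 1: R1=1
after LOAD R6, [44]: R6=M[44]=41
after ADD R6, R3: R6=41+5=46
after SUB R3, 1: R3=5-1=4
STORE R3, [12] → M[12]=4
after ADD R3, 3: R3=4+3=7
halt.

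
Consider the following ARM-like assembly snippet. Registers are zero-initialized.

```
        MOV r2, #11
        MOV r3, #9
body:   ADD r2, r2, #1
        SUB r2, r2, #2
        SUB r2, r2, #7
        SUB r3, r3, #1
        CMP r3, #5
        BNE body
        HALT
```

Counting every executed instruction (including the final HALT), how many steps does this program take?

after MOV r2, #11: r2=11
after MOV r3, #9: r3=9
after ADD r2, r2, #1: r2=11+1=12
after SUB r2, r2, #2: r2=12-2=10
after SUB r2, r2, #7: r2=10-7=3
after SUB r3, r3, #1: r3=9-1=8
CMP r3, #5  (cmp 8,5)
BNE body: taken
after ADD r2, r2, #1: r2=3+1=4
after SUB r2, r2, #2: r2=4-2=2
after SUB r2, r2, #7: r2=2-7=-5
after SUB r3, r3, #1: r3=8-1=7
CMP r3, #5  (cmp 7,5)
BNE body: taken
after ADD r2, r2, #1: r2=(-5)+1=-4
after SUB r2, r2, #2: r2=(-4)-2=-6
after SUB r2, r2, #7: r2=(-6)-7=-13
after SUB r3, r3, #1: r3=7-1=6
CMP r3, #5  (cmp 6,5)
BNE body: taken
after ADD r2, r2, #1: r2=(-13)+1=-12
after SUB r2, r2, #2: r2=(-12)-2=-14
after SUB r2, r2, #7: r2=(-14)-7=-21
after SUB r3, r3, #1: r3=6-1=5
CMP r3, #5  (cmp 5,5)
BNE body: not taken
halt.
Total executed instructions: 27.

27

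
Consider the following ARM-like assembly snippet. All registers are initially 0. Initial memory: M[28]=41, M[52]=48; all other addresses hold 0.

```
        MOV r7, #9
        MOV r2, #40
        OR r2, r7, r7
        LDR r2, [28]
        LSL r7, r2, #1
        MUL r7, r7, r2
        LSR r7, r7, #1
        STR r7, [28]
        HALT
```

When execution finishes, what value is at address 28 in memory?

1681

after MOV r7, #9: r7=9
after MOV r2, #40: r2=40
after OR r2, r7, r7: r2=9|9=9
after LDR r2, [28]: r2=M[28]=41
after LSL r7, r2, #1: r7=41<<1=82
after MUL r7, r7, r2: r7=82*41=3362
after LSR r7, r7, #1: r7=3362>>1=1681
STR r7, [28] → M[28]=1681
halt.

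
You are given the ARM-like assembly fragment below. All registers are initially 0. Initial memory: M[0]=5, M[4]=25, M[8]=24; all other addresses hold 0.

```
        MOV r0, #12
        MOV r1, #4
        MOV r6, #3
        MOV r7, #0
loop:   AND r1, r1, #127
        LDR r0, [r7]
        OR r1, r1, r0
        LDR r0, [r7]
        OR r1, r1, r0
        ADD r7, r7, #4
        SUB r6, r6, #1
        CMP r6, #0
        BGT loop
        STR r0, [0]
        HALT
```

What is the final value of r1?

MOV r0, #12 → r0=12
MOV r1, #4 → r1=4
MOV r6, #3 → r6=3
MOV r7, #0 → r7=0
AND r1, r1, #127 → r1=4&127=4
LDR r0, [r7] → r0=M[0]=5
OR r1, r1, r0 → r1=4|5=5
LDR r0, [r7] → r0=M[0]=5
OR r1, r1, r0 → r1=5|5=5
ADD r7, r7, #4 → r7=0+4=4
SUB r6, r6, #1 → r6=3-1=2
CMP r6, #0  (cmp 2,0)
BGT loop: taken
AND r1, r1, #127 → r1=5&127=5
LDR r0, [r7] → r0=M[4]=25
OR r1, r1, r0 → r1=5|25=29
LDR r0, [r7] → r0=M[4]=25
OR r1, r1, r0 → r1=29|25=29
ADD r7, r7, #4 → r7=4+4=8
SUB r6, r6, #1 → r6=2-1=1
CMP r6, #0  (cmp 1,0)
BGT loop: taken
AND r1, r1, #127 → r1=29&127=29
LDR r0, [r7] → r0=M[8]=24
OR r1, r1, r0 → r1=29|24=29
LDR r0, [r7] → r0=M[8]=24
OR r1, r1, r0 → r1=29|24=29
ADD r7, r7, #4 → r7=8+4=12
SUB r6, r6, #1 → r6=1-1=0
CMP r6, #0  (cmp 0,0)
BGT loop: not taken
STR r0, [0] → M[0]=24
halt.

29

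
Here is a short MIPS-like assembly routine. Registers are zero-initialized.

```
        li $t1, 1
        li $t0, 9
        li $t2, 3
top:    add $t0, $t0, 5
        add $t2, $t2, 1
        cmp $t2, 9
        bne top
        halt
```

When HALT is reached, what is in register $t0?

li $t1, 1 → $t1=1
li $t0, 9 → $t0=9
li $t2, 3 → $t2=3
add $t0, $t0, 5 → $t0=9+5=14
add $t2, $t2, 1 → $t2=3+1=4
cmp $t2, 9  (cmp 4,9)
bne top: taken
add $t0, $t0, 5 → $t0=14+5=19
add $t2, $t2, 1 → $t2=4+1=5
cmp $t2, 9  (cmp 5,9)
bne top: taken
add $t0, $t0, 5 → $t0=19+5=24
add $t2, $t2, 1 → $t2=5+1=6
cmp $t2, 9  (cmp 6,9)
bne top: taken
add $t0, $t0, 5 → $t0=24+5=29
add $t2, $t2, 1 → $t2=6+1=7
cmp $t2, 9  (cmp 7,9)
bne top: taken
add $t0, $t0, 5 → $t0=29+5=34
add $t2, $t2, 1 → $t2=7+1=8
cmp $t2, 9  (cmp 8,9)
bne top: taken
add $t0, $t0, 5 → $t0=34+5=39
add $t2, $t2, 1 → $t2=8+1=9
cmp $t2, 9  (cmp 9,9)
bne top: not taken
halt.

39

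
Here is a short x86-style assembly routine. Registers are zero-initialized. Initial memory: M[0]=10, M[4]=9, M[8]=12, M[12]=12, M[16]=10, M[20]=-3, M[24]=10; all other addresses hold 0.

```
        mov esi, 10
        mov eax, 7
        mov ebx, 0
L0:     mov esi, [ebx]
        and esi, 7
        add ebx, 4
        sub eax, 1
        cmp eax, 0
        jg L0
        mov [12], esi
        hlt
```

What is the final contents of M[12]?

2

mov esi, 10 → esi=10
mov eax, 7 → eax=7
mov ebx, 0 → ebx=0
mov esi, [ebx] → esi=M[0]=10
and esi, 7 → esi=10&7=2
add ebx, 4 → ebx=0+4=4
sub eax, 1 → eax=7-1=6
cmp eax, 0  (cmp 6,0)
jg L0: taken
mov esi, [ebx] → esi=M[4]=9
and esi, 7 → esi=9&7=1
add ebx, 4 → ebx=4+4=8
sub eax, 1 → eax=6-1=5
cmp eax, 0  (cmp 5,0)
jg L0: taken
mov esi, [ebx] → esi=M[8]=12
and esi, 7 → esi=12&7=4
add ebx, 4 → ebx=8+4=12
sub eax, 1 → eax=5-1=4
cmp eax, 0  (cmp 4,0)
jg L0: taken
mov esi, [ebx] → esi=M[12]=12
and esi, 7 → esi=12&7=4
add ebx, 4 → ebx=12+4=16
sub eax, 1 → eax=4-1=3
cmp eax, 0  (cmp 3,0)
jg L0: taken
mov esi, [ebx] → esi=M[16]=10
and esi, 7 → esi=10&7=2
add ebx, 4 → ebx=16+4=20
sub eax, 1 → eax=3-1=2
cmp eax, 0  (cmp 2,0)
jg L0: taken
mov esi, [ebx] → esi=M[20]=-3
and esi, 7 → esi=(-3)&7=5
add ebx, 4 → ebx=20+4=24
sub eax, 1 → eax=2-1=1
cmp eax, 0  (cmp 1,0)
jg L0: taken
mov esi, [ebx] → esi=M[24]=10
and esi, 7 → esi=10&7=2
add ebx, 4 → ebx=24+4=28
sub eax, 1 → eax=1-1=0
cmp eax, 0  (cmp 0,0)
jg L0: not taken
mov [12], esi → M[12]=2
halt.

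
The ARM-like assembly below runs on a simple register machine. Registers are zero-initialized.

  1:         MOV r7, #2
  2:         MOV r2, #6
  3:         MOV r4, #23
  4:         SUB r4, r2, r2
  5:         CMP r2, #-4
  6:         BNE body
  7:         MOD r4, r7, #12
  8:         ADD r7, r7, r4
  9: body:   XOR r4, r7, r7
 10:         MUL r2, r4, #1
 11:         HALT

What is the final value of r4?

0

MOV r7, #2 → r7=2
MOV r2, #6 → r2=6
MOV r4, #23 → r4=23
SUB r4, r2, r2 → r4=6-6=0
CMP r2, #-4  (cmp 6,-4)
BNE body: taken
XOR r4, r7, r7 → r4=2^2=0
MUL r2, r4, #1 → r2=0*1=0
halt.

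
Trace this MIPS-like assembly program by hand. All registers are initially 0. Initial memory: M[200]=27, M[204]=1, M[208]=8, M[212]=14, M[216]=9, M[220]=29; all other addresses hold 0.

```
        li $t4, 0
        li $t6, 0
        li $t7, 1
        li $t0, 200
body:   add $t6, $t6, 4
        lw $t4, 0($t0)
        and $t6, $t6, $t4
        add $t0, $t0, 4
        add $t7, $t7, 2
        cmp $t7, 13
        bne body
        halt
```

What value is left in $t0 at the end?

$t4=0
$t6=0
$t7=1
$t0=200
$t6=0+4=4
$t4=M[200]=27
$t6=4&27=0
$t0=200+4=204
$t7=1+2=3
cmp $t7, 13  (cmp 3,13)
bne body: taken
$t6=0+4=4
$t4=M[204]=1
$t6=4&1=0
$t0=204+4=208
$t7=3+2=5
cmp $t7, 13  (cmp 5,13)
bne body: taken
$t6=0+4=4
$t4=M[208]=8
$t6=4&8=0
$t0=208+4=212
$t7=5+2=7
cmp $t7, 13  (cmp 7,13)
bne body: taken
$t6=0+4=4
$t4=M[212]=14
$t6=4&14=4
$t0=212+4=216
$t7=7+2=9
cmp $t7, 13  (cmp 9,13)
bne body: taken
$t6=4+4=8
$t4=M[216]=9
$t6=8&9=8
$t0=216+4=220
$t7=9+2=11
cmp $t7, 13  (cmp 11,13)
bne body: taken
$t6=8+4=12
$t4=M[220]=29
$t6=12&29=12
$t0=220+4=224
$t7=11+2=13
cmp $t7, 13  (cmp 13,13)
bne body: not taken
halt.

224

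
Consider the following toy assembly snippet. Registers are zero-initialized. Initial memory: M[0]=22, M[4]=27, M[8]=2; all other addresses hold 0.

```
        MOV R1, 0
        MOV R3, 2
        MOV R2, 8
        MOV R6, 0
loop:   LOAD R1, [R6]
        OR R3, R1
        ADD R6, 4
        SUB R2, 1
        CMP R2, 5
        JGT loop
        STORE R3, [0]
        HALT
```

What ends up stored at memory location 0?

R1=0
R3=2
R2=8
R6=0
R1=M[0]=22
R3=2|22=22
R6=0+4=4
R2=8-1=7
CMP R2, 5  (cmp 7,5)
JGT loop: taken
R1=M[4]=27
R3=22|27=31
R6=4+4=8
R2=7-1=6
CMP R2, 5  (cmp 6,5)
JGT loop: taken
R1=M[8]=2
R3=31|2=31
R6=8+4=12
R2=6-1=5
CMP R2, 5  (cmp 5,5)
JGT loop: not taken
STORE R3, [0] → M[0]=31
halt.

31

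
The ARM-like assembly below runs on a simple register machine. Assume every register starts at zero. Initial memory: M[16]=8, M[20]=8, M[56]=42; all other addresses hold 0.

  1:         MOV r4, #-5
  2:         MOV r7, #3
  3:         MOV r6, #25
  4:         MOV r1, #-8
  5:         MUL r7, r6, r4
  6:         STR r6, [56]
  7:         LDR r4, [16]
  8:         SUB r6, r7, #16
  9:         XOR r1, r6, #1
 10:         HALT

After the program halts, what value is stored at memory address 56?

r4=-5
r7=3
r6=25
r1=-8
r7=25*(-5)=-125
STR r6, [56] → M[56]=25
r4=M[16]=8
r6=(-125)-16=-141
r1=(-141)^1=-142
halt.

25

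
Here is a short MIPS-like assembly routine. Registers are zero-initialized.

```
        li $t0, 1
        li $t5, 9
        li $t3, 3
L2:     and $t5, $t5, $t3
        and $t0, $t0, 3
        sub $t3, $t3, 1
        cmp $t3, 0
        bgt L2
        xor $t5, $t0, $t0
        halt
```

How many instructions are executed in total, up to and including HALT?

20

$t0=1
$t5=9
$t3=3
$t5=9&3=1
$t0=1&3=1
$t3=3-1=2
cmp $t3, 0  (cmp 2,0)
bgt L2: taken
$t5=1&2=0
$t0=1&3=1
$t3=2-1=1
cmp $t3, 0  (cmp 1,0)
bgt L2: taken
$t5=0&1=0
$t0=1&3=1
$t3=1-1=0
cmp $t3, 0  (cmp 0,0)
bgt L2: not taken
$t5=1^1=0
halt.
Total executed instructions: 20.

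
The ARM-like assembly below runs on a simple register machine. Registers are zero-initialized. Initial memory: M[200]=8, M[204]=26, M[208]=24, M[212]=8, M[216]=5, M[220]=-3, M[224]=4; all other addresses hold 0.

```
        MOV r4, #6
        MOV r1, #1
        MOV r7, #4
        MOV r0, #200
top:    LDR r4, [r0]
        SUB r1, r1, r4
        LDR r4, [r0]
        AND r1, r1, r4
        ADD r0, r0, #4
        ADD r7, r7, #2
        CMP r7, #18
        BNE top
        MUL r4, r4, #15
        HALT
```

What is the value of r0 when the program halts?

228

after MOV r4, #6: r4=6
after MOV r1, #1: r1=1
after MOV r7, #4: r7=4
after MOV r0, #200: r0=200
after LDR r4, [r0]: r4=M[200]=8
after SUB r1, r1, r4: r1=1-8=-7
after LDR r4, [r0]: r4=M[200]=8
after AND r1, r1, r4: r1=(-7)&8=8
after ADD r0, r0, #4: r0=200+4=204
after ADD r7, r7, #2: r7=4+2=6
CMP r7, #18  (cmp 6,18)
BNE top: taken
after LDR r4, [r0]: r4=M[204]=26
after SUB r1, r1, r4: r1=8-26=-18
after LDR r4, [r0]: r4=M[204]=26
after AND r1, r1, r4: r1=(-18)&26=10
after ADD r0, r0, #4: r0=204+4=208
after ADD r7, r7, #2: r7=6+2=8
CMP r7, #18  (cmp 8,18)
BNE top: taken
after LDR r4, [r0]: r4=M[208]=24
after SUB r1, r1, r4: r1=10-24=-14
after LDR r4, [r0]: r4=M[208]=24
after AND r1, r1, r4: r1=(-14)&24=16
after ADD r0, r0, #4: r0=208+4=212
after ADD r7, r7, #2: r7=8+2=10
CMP r7, #18  (cmp 10,18)
BNE top: taken
after LDR r4, [r0]: r4=M[212]=8
after SUB r1, r1, r4: r1=16-8=8
after LDR r4, [r0]: r4=M[212]=8
after AND r1, r1, r4: r1=8&8=8
after ADD r0, r0, #4: r0=212+4=216
after ADD r7, r7, #2: r7=10+2=12
CMP r7, #18  (cmp 12,18)
BNE top: taken
after LDR r4, [r0]: r4=M[216]=5
after SUB r1, r1, r4: r1=8-5=3
after LDR r4, [r0]: r4=M[216]=5
after AND r1, r1, r4: r1=3&5=1
after ADD r0, r0, #4: r0=216+4=220
after ADD r7, r7, #2: r7=12+2=14
CMP r7, #18  (cmp 14,18)
BNE top: taken
after LDR r4, [r0]: r4=M[220]=-3
after SUB r1, r1, r4: r1=1-(-3)=4
after LDR r4, [r0]: r4=M[220]=-3
after AND r1, r1, r4: r1=4&(-3)=4
after ADD r0, r0, #4: r0=220+4=224
after ADD r7, r7, #2: r7=14+2=16
CMP r7, #18  (cmp 16,18)
BNE top: taken
after LDR r4, [r0]: r4=M[224]=4
after SUB r1, r1, r4: r1=4-4=0
after LDR r4, [r0]: r4=M[224]=4
after AND r1, r1, r4: r1=0&4=0
after ADD r0, r0, #4: r0=224+4=228
after ADD r7, r7, #2: r7=16+2=18
CMP r7, #18  (cmp 18,18)
BNE top: not taken
after MUL r4, r4, #15: r4=4*15=60
halt.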